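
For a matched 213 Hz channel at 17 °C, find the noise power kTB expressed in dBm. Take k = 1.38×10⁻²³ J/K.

−150.7 dBm

T = 17 °C + 273.15 = 290.15 K
P_n = kTB = 1.38×10⁻²³ × 290.15 × 2.13×10² = 8.53×10⁻¹⁹ W
In dBm: 10 log₁₀(8.53×10⁻¹⁹ / 10⁻³) = −150.7 dBm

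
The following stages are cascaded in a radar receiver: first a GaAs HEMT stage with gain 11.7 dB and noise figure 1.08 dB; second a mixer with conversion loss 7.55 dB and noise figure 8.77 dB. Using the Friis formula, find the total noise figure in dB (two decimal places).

Convert to linear (a loss of L dB is a gain of −L dB): F_i = 10^(NF_i/10), G_i = 10^(G_i,dB/10)
  Stage 1: F_1 = 10^(1.08/10) = 1.282, G_1 = 10^(11.7/10) = 14.79
  Stage 2: F_2 = 10^(8.77/10) = 7.534, G_2 = 10^(−7.55/10) = 0.1758
Friis cascade:
  F = 1.282 + (7.534 − 1)/14.79 = 1.724
NF = 10 log₁₀(1.724) = 2.37 dB

2.37 dB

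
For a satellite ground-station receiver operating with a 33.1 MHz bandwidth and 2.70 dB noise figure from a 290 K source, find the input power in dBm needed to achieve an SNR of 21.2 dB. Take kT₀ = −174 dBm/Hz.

−74.9 dBm

Sensitivity = −174 + 10 log₁₀(B) + NF + SNR_min
= −174 + 75.2 + 2.70 + 21.2
= −74.90 dBm → −74.9 dBm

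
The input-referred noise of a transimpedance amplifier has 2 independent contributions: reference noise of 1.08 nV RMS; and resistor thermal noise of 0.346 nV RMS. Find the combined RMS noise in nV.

Uncorrelated sources add in power (mean-square): V_tot = √(ΣV_i²)
V_tot = √[(1.08×10⁻⁹)² + (3.46×10⁻¹⁰)²] = 1.13×10⁻⁹ V = 1.13 nV

1.13 nV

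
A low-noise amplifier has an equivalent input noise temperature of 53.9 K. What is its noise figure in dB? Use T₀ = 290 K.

0.740 dB

F = 1 + T_e/T₀ = 1 + 53.9/290 = 1.18586
NF = 10 log₁₀(1.18586) = 0.740 dB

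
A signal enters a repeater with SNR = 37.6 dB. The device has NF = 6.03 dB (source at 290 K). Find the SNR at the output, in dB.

By definition F = SNR_in/SNR_out, so in dB: SNR_out = SNR_in − NF
SNR_out = 37.6 − 6.03 = 31.57 dB

31.57 dB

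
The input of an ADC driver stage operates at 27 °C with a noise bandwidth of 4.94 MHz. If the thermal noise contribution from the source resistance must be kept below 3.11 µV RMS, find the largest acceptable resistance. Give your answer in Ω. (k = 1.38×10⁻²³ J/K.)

T = 27 °C + 273.15 = 300.15 K
Johnson–Nyquist: V_n = √(4kTRB) ⇒ R = V_n² / (4kTB)
4kTB = 4 × 1.38×10⁻²³ × 300.15 × 4.94×10⁶ = 8.18×10⁻¹⁴
R = (3.11×10⁻⁶)² / 8.18×10⁻¹⁴ = 1.18×10² Ω = 118 Ω

118 Ω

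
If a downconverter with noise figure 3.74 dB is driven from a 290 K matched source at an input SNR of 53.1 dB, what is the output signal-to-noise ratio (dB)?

By definition F = SNR_in/SNR_out, so in dB: SNR_out = SNR_in − NF
SNR_out = 53.1 − 3.74 = 49.36 dB

49.36 dB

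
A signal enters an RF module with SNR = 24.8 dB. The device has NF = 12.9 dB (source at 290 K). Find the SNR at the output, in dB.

By definition F = SNR_in/SNR_out, so in dB: SNR_out = SNR_in − NF
SNR_out = 24.8 − 12.9 = 11.9 dB

11.9 dB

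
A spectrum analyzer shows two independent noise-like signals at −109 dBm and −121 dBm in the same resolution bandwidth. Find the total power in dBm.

−108.7 dBm

Convert to linear, add, convert back:
P₁ = 1.26×10⁻¹⁴ W, P₂ = 7.94×10⁻¹⁶ W
P_tot = 1.34×10⁻¹⁴ W → 10 log₁₀(P_tot / 10⁻³) = −108.7 dBm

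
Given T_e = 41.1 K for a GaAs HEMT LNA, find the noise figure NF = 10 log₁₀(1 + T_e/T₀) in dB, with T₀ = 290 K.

0.576 dB

F = 1 + T_e/T₀ = 1 + 41.1/290 = 1.14172
NF = 10 log₁₀(1.14172) = 0.576 dB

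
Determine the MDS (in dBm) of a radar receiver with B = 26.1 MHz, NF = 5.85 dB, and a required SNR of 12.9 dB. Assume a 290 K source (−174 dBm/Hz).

−81.1 dBm

Sensitivity = −174 + 10 log₁₀(B) + NF + SNR_min
= −174 + 74.17 + 5.85 + 12.9
= −81.08 dBm → −81.1 dBm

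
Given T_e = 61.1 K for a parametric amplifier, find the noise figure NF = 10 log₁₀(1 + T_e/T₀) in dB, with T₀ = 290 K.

F = 1 + T_e/T₀ = 1 + 61.1/290 = 1.21069
NF = 10 log₁₀(1.21069) = 0.830 dB

0.830 dB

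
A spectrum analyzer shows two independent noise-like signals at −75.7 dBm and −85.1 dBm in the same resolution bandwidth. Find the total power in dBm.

Convert to linear, add, convert back:
P₁ = 2.69×10⁻¹¹ W, P₂ = 3.09×10⁻¹² W
P_tot = 3.00×10⁻¹¹ W → 10 log₁₀(P_tot / 10⁻³) = −75.2 dBm

−75.2 dBm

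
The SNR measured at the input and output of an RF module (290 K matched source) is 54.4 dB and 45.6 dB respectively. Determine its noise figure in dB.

8.8 dB

NF (dB) = SNR_in(dB) − SNR_out(dB) when the source is at T₀
NF = 54.4 − 45.6 = 8.8 dB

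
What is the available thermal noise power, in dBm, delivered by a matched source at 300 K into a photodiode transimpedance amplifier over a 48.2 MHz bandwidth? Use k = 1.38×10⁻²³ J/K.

−97.0 dBm

P_n = kTB = 1.38×10⁻²³ × 300 × 4.82×10⁷ = 2.00×10⁻¹³ W
In dBm: 10 log₁₀(2.00×10⁻¹³ / 10⁻³) = −97.0 dBm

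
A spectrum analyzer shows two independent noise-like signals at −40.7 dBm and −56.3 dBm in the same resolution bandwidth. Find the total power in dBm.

Convert to linear, add, convert back:
P₁ = 8.51×10⁻⁸ W, P₂ = 2.34×10⁻⁹ W
P_tot = 8.75×10⁻⁸ W → 10 log₁₀(P_tot / 10⁻³) = −40.6 dBm

−40.6 dBm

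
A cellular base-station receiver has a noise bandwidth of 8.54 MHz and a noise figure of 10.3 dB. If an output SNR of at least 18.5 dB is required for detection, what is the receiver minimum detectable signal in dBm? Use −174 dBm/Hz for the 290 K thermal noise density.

−75.9 dBm

Sensitivity = −174 + 10 log₁₀(B) + NF + SNR_min
= −174 + 69.31 + 10.3 + 18.5
= −75.89 dBm → −75.9 dBm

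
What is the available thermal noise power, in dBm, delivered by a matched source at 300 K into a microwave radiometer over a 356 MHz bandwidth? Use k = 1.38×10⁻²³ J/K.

−88.3 dBm

P_n = kTB = 1.38×10⁻²³ × 300 × 3.56×10⁸ = 1.47×10⁻¹² W
In dBm: 10 log₁₀(1.47×10⁻¹² / 10⁻³) = −88.3 dBm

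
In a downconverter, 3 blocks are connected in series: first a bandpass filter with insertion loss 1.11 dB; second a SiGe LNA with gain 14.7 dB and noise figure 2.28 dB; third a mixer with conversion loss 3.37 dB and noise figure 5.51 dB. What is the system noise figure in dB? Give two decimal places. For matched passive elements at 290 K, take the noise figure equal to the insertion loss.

3.61 dB

Convert to linear (a loss of L dB is a gain of −L dB): F_i = 10^(NF_i/10), G_i = 10^(G_i,dB/10)
  Stage 1: F_1 = 10^(1.11/10) = 1.291, G_1 = 10^(−1.11/10) = 0.7745
  Stage 2: F_2 = 10^(2.28/10) = 1.690, G_2 = 10^(14.7/10) = 29.51
  Stage 3: F_3 = 10^(5.51/10) = 3.556, G_3 = 10^(−3.37/10) = 0.4603
Friis cascade:
  F = 1.291 + (1.690 − 1)/0.7745 + (3.556 − 1)/22.86 = 2.295
NF = 10 log₁₀(2.295) = 3.61 dB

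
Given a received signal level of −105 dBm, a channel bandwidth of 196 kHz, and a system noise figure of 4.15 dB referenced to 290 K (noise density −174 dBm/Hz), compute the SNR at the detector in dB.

11.9 dB

Noise floor: N = −174 + 10 log₁₀(B) + NF
10 log₁₀(1.96×10⁵) = 52.92 dB
N = −174 + 52.92 + 4.15 = −116.93 dBm
SNR = P_sig − N = −105 − (−116.93) = 11.93 dB → 11.9 dB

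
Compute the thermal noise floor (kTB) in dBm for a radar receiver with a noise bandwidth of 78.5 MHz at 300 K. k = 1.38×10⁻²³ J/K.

P_n = kTB = 1.38×10⁻²³ × 300 × 7.85×10⁷ = 3.25×10⁻¹³ W
In dBm: 10 log₁₀(3.25×10⁻¹³ / 10⁻³) = −94.9 dBm

−94.9 dBm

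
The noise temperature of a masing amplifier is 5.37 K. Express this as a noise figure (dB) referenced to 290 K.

0.080 dB

F = 1 + T_e/T₀ = 1 + 5.37/290 = 1.01852
NF = 10 log₁₀(1.01852) = 0.080 dB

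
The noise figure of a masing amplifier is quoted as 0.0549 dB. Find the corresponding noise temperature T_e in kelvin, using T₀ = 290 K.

F = 10^(0.0549/10) = 1.01272
T_e = (F − 1)·T₀ = (1.01272 − 1) × 290 = 3.69 K

3.69 K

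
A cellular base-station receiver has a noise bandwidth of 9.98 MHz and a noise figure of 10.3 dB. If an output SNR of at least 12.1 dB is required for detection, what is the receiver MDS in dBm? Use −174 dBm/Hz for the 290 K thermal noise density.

Sensitivity = −174 + 10 log₁₀(B) + NF + SNR_min
= −174 + 69.99 + 10.3 + 12.1
= −81.61 dBm → −81.6 dBm

−81.6 dBm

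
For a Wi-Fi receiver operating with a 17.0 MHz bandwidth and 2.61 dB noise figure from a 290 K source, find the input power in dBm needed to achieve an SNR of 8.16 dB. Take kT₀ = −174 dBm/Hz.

−90.9 dBm

Sensitivity = −174 + 10 log₁₀(B) + NF + SNR_min
= −174 + 72.3 + 2.61 + 8.16
= −90.93 dBm → −90.9 dBm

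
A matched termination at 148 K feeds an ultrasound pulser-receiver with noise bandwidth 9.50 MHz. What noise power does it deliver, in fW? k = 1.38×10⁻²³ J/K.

19.4 fW

P_n = kTB = 1.38×10⁻²³ × 148 × 9.50×10⁶ = 1.94×10⁻¹⁴ W = 19.4 fW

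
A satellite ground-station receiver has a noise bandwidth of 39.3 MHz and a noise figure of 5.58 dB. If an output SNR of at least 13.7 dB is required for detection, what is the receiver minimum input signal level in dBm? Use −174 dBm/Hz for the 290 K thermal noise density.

Sensitivity = −174 + 10 log₁₀(B) + NF + SNR_min
= −174 + 75.94 + 5.58 + 13.7
= −78.78 dBm → −78.8 dBm

−78.8 dBm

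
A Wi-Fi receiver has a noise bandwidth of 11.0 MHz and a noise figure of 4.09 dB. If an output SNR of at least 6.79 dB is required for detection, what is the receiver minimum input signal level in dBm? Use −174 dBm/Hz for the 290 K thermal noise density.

−92.7 dBm

Sensitivity = −174 + 10 log₁₀(B) + NF + SNR_min
= −174 + 70.41 + 4.09 + 6.79
= −92.71 dBm → −92.7 dBm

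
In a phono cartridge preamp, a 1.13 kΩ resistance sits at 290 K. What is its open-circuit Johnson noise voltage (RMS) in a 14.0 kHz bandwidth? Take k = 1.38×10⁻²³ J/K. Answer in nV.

503 nV

V_n = √(4kTRB)
4kTRB = 4 × 1.38×10⁻²³ × 290 × 1.13×10³ × 1.40×10⁴ = 2.53×10⁻¹³ V²
V_n = √(2.53×10⁻¹³) = 5.03×10⁻⁷ V = 503 nV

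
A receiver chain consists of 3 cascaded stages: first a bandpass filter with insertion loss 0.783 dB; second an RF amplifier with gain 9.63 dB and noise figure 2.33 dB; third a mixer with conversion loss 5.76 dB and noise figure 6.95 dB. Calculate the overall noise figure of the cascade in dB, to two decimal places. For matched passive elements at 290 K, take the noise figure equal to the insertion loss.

Convert to linear (a loss of L dB is a gain of −L dB): F_i = 10^(NF_i/10), G_i = 10^(G_i,dB/10)
  Stage 1: F_1 = 10^(0.783/10) = 1.198, G_1 = 10^(−0.783/10) = 0.8350
  Stage 2: F_2 = 10^(2.33/10) = 1.710, G_2 = 10^(9.63/10) = 9.183
  Stage 3: F_3 = 10^(6.95/10) = 4.955, G_3 = 10^(−5.76/10) = 0.2655
Friis cascade:
  F = 1.198 + (1.710 − 1)/0.8350 + (4.955 − 1)/7.668 = 2.564
NF = 10 log₁₀(2.564) = 4.09 dB

4.09 dB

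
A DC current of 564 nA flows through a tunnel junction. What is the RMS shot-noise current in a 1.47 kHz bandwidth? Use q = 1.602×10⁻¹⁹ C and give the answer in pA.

I_n = √(2qI·B)
2qI·B = 2 × 1.602×10⁻¹⁹ × 5.64×10⁻⁷ × 1.47×10³ = 2.66×10⁻²² A²
I_n = √(2.66×10⁻²²) = 1.63×10⁻¹¹ A = 16.3 pA

16.3 pA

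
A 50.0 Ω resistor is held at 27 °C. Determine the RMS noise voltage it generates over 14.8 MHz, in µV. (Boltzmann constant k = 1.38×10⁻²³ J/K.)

T = 27 °C + 273.15 = 300.15 K
V_n = √(4kTRB)
4kTRB = 4 × 1.38×10⁻²³ × 300.15 × 5.00×10¹ × 1.48×10⁷ = 1.23×10⁻¹¹ V²
V_n = √(1.23×10⁻¹¹) = 3.50×10⁻⁶ V = 3.50 µV

3.50 µV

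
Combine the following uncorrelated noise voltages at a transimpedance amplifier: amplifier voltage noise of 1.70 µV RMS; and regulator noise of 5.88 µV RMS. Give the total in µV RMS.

6.12 µV

Uncorrelated sources add in power (mean-square): V_tot = √(ΣV_i²)
V_tot = √[(1.70×10⁻⁶)² + (5.88×10⁻⁶)²] = 6.12×10⁻⁶ V = 6.12 µV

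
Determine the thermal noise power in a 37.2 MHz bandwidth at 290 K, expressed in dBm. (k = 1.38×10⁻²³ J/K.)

P_n = kTB = 1.38×10⁻²³ × 290 × 3.72×10⁷ = 1.49×10⁻¹³ W
In dBm: 10 log₁₀(1.49×10⁻¹³ / 10⁻³) = −98.3 dBm

−98.3 dBm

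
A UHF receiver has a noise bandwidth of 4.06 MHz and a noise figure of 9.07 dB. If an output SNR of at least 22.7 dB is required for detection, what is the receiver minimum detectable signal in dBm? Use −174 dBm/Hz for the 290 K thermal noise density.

−76.1 dBm

Sensitivity = −174 + 10 log₁₀(B) + NF + SNR_min
= −174 + 66.09 + 9.07 + 22.7
= −76.14 dBm → −76.1 dBm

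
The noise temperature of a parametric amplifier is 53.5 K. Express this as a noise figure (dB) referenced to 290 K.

0.735 dB

F = 1 + T_e/T₀ = 1 + 53.5/290 = 1.18448
NF = 10 log₁₀(1.18448) = 0.735 dB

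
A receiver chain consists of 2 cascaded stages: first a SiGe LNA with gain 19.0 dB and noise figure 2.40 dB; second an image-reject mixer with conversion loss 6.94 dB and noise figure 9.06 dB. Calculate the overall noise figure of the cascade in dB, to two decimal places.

2.62 dB

Convert to linear (a loss of L dB is a gain of −L dB): F_i = 10^(NF_i/10), G_i = 10^(G_i,dB/10)
  Stage 1: F_1 = 10^(2.40/10) = 1.738, G_1 = 10^(19.0/10) = 79.43
  Stage 2: F_2 = 10^(9.06/10) = 8.054, G_2 = 10^(−6.94/10) = 0.2023
Friis cascade:
  F = 1.738 + (8.054 − 1)/79.43 = 1.827
NF = 10 log₁₀(1.827) = 2.62 dB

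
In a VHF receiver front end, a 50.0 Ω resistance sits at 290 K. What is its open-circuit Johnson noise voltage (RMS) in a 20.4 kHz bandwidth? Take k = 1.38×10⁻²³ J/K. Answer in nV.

V_n = √(4kTRB)
4kTRB = 4 × 1.38×10⁻²³ × 290 × 5.00×10¹ × 2.04×10⁴ = 1.63×10⁻¹⁴ V²
V_n = √(1.63×10⁻¹⁴) = 1.28×10⁻⁷ V = 128 nV

128 nV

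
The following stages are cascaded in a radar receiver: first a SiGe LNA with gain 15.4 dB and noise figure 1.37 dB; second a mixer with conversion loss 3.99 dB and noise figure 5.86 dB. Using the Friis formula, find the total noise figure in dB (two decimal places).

Convert to linear (a loss of L dB is a gain of −L dB): F_i = 10^(NF_i/10), G_i = 10^(G_i,dB/10)
  Stage 1: F_1 = 10^(1.37/10) = 1.371, G_1 = 10^(15.4/10) = 34.67
  Stage 2: F_2 = 10^(5.86/10) = 3.855, G_2 = 10^(−3.99/10) = 0.3990
Friis cascade:
  F = 1.371 + (3.855 − 1)/34.67 = 1.453
NF = 10 log₁₀(1.453) = 1.62 dB

1.62 dB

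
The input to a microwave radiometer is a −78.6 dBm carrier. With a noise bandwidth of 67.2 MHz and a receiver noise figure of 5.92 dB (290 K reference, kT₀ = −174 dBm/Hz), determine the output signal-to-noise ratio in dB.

Noise floor: N = −174 + 10 log₁₀(B) + NF
10 log₁₀(6.72×10⁷) = 78.27 dB
N = −174 + 78.27 + 5.92 = −89.81 dBm
SNR = P_sig − N = −78.6 − (−89.81) = 11.21 dB → 11.2 dB

11.2 dB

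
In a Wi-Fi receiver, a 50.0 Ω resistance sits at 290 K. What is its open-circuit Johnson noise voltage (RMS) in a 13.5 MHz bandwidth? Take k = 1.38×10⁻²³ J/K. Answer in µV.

V_n = √(4kTRB)
4kTRB = 4 × 1.38×10⁻²³ × 290 × 5.00×10¹ × 1.35×10⁷ = 1.08×10⁻¹¹ V²
V_n = √(1.08×10⁻¹¹) = 3.29×10⁻⁶ V = 3.29 µV

3.29 µV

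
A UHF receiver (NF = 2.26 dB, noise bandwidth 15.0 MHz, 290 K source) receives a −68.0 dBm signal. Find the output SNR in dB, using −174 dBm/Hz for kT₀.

32.0 dB

Noise floor: N = −174 + 10 log₁₀(B) + NF
10 log₁₀(1.50×10⁷) = 71.76 dB
N = −174 + 71.76 + 2.26 = −99.98 dBm
SNR = P_sig − N = −68.0 − (−99.98) = 31.98 dB → 32.0 dB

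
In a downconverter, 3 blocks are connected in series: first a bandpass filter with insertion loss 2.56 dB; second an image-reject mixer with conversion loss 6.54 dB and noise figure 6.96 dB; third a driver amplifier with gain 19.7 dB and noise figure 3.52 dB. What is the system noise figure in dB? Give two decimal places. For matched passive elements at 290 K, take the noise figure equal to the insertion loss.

Convert to linear (a loss of L dB is a gain of −L dB): F_i = 10^(NF_i/10), G_i = 10^(G_i,dB/10)
  Stage 1: F_1 = 10^(2.56/10) = 1.803, G_1 = 10^(−2.56/10) = 0.5546
  Stage 2: F_2 = 10^(6.96/10) = 4.966, G_2 = 10^(−6.54/10) = 0.2218
  Stage 3: F_3 = 10^(3.52/10) = 2.249, G_3 = 10^(19.7/10) = 93.33
Friis cascade:
  F = 1.803 + (4.966 − 1)/0.5546 + (2.249 − 1)/0.1230 = 19.11
NF = 10 log₁₀(19.11) = 12.81 dB

12.81 dB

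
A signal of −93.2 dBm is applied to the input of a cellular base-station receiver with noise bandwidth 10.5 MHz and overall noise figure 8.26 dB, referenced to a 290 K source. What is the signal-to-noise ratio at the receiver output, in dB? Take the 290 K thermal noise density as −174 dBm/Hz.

Noise floor: N = −174 + 10 log₁₀(B) + NF
10 log₁₀(1.05×10⁷) = 70.21 dB
N = −174 + 70.21 + 8.26 = −95.53 dBm
SNR = P_sig − N = −93.2 − (−95.53) = 2.33 dB → 2.3 dB

2.3 dB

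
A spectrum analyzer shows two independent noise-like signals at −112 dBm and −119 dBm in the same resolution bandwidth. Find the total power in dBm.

Convert to linear, add, convert back:
P₁ = 6.31×10⁻¹⁵ W, P₂ = 1.26×10⁻¹⁵ W
P_tot = 7.57×10⁻¹⁵ W → 10 log₁₀(P_tot / 10⁻³) = −111.2 dBm

−111.2 dBm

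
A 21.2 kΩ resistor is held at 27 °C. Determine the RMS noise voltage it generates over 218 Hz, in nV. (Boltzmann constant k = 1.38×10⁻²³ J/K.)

277 nV

T = 27 °C + 273.15 = 300.15 K
V_n = √(4kTRB)
4kTRB = 4 × 1.38×10⁻²³ × 300.15 × 2.12×10⁴ × 2.18×10² = 7.66×10⁻¹⁴ V²
V_n = √(7.66×10⁻¹⁴) = 2.77×10⁻⁷ V = 277 nV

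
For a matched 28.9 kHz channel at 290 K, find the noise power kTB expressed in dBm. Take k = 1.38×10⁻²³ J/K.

−129.4 dBm

P_n = kTB = 1.38×10⁻²³ × 290 × 2.89×10⁴ = 1.16×10⁻¹⁶ W
In dBm: 10 log₁₀(1.16×10⁻¹⁶ / 10⁻³) = −129.4 dBm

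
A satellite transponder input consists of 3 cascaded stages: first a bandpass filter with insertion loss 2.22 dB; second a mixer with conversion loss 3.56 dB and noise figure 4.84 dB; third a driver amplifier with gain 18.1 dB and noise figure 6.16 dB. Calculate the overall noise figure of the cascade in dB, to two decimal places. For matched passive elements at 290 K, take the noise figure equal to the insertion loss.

Convert to linear (a loss of L dB is a gain of −L dB): F_i = 10^(NF_i/10), G_i = 10^(G_i,dB/10)
  Stage 1: F_1 = 10^(2.22/10) = 1.667, G_1 = 10^(−2.22/10) = 0.5998
  Stage 2: F_2 = 10^(4.84/10) = 3.048, G_2 = 10^(−3.56/10) = 0.4406
  Stage 3: F_3 = 10^(6.16/10) = 4.130, G_3 = 10^(18.1/10) = 64.57
Friis cascade:
  F = 1.667 + (3.048 − 1)/0.5998 + (4.130 − 1)/0.2642 = 16.93
NF = 10 log₁₀(16.93) = 12.29 dB

12.29 dB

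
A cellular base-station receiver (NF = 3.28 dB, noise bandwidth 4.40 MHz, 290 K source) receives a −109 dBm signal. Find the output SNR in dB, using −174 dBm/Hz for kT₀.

−4.7 dB

Noise floor: N = −174 + 10 log₁₀(B) + NF
10 log₁₀(4.40×10⁶) = 66.43 dB
N = −174 + 66.43 + 3.28 = −104.29 dBm
SNR = P_sig − N = −109 − (−104.29) = −4.71 dB → −4.7 dB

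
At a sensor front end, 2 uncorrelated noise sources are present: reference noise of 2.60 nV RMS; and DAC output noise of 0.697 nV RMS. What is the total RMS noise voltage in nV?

Uncorrelated sources add in power (mean-square): V_tot = √(ΣV_i²)
V_tot = √[(2.60×10⁻⁹)² + (6.97×10⁻¹⁰)²] = 2.69×10⁻⁹ V = 2.69 nV

2.69 nV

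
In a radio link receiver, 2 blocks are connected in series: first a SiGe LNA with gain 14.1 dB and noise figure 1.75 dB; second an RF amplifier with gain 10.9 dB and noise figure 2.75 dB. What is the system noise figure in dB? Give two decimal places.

Convert to linear (a loss of L dB is a gain of −L dB): F_i = 10^(NF_i/10), G_i = 10^(G_i,dB/10)
  Stage 1: F_1 = 10^(1.75/10) = 1.496, G_1 = 10^(14.1/10) = 25.70
  Stage 2: F_2 = 10^(2.75/10) = 1.884, G_2 = 10^(10.9/10) = 12.30
Friis cascade:
  F = 1.496 + (1.884 − 1)/25.70 = 1.531
NF = 10 log₁₀(1.531) = 1.85 dB

1.85 dB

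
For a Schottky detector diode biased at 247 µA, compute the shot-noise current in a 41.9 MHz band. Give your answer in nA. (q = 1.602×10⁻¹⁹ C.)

57.6 nA

I_n = √(2qI·B)
2qI·B = 2 × 1.602×10⁻¹⁹ × 2.47×10⁻⁴ × 4.19×10⁷ = 3.32×10⁻¹⁵ A²
I_n = √(3.32×10⁻¹⁵) = 5.76×10⁻⁸ A = 57.6 nA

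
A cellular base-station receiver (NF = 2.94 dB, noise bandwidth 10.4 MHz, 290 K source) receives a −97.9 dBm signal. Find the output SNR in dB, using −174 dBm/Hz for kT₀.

3.0 dB

Noise floor: N = −174 + 10 log₁₀(B) + NF
10 log₁₀(1.04×10⁷) = 70.17 dB
N = −174 + 70.17 + 2.94 = −100.89 dBm
SNR = P_sig − N = −97.9 − (−100.89) = 2.99 dB → 3.0 dB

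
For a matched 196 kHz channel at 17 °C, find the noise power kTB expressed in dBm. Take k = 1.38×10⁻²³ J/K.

T = 17 °C + 273.15 = 290.15 K
P_n = kTB = 1.38×10⁻²³ × 290.15 × 1.96×10⁵ = 7.85×10⁻¹⁶ W
In dBm: 10 log₁₀(7.85×10⁻¹⁶ / 10⁻³) = −121.1 dBm

−121.1 dBm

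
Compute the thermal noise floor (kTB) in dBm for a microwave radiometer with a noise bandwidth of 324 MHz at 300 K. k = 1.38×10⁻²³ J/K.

P_n = kTB = 1.38×10⁻²³ × 300 × 3.24×10⁸ = 1.34×10⁻¹² W
In dBm: 10 log₁₀(1.34×10⁻¹² / 10⁻³) = −88.7 dBm

−88.7 dBm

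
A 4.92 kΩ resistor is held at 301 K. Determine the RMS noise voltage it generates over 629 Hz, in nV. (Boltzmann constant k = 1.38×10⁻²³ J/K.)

227 nV

V_n = √(4kTRB)
4kTRB = 4 × 1.38×10⁻²³ × 301 × 4.92×10³ × 6.29×10² = 5.14×10⁻¹⁴ V²
V_n = √(5.14×10⁻¹⁴) = 2.27×10⁻⁷ V = 227 nV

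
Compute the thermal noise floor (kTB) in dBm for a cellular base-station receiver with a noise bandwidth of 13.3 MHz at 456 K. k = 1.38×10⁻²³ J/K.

P_n = kTB = 1.38×10⁻²³ × 456 × 1.33×10⁷ = 8.37×10⁻¹⁴ W
In dBm: 10 log₁₀(8.37×10⁻¹⁴ / 10⁻³) = −100.8 dBm

−100.8 dBm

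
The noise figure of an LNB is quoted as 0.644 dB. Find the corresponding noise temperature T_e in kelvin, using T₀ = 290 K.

46.4 K

F = 10^(0.644/10) = 1.15985
T_e = (F − 1)·T₀ = (1.15985 − 1) × 290 = 46.4 K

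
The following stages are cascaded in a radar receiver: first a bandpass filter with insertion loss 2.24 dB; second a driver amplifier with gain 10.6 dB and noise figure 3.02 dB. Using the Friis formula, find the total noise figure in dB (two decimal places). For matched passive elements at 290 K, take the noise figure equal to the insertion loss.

5.26 dB

Convert to linear (a loss of L dB is a gain of −L dB): F_i = 10^(NF_i/10), G_i = 10^(G_i,dB/10)
  Stage 1: F_1 = 10^(2.24/10) = 1.675, G_1 = 10^(−2.24/10) = 0.5970
  Stage 2: F_2 = 10^(3.02/10) = 2.004, G_2 = 10^(10.6/10) = 11.48
Friis cascade:
  F = 1.675 + (2.004 − 1)/0.5970 = 3.357
NF = 10 log₁₀(3.357) = 5.26 dB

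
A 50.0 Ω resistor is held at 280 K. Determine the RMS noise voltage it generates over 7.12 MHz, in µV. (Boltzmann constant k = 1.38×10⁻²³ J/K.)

V_n = √(4kTRB)
4kTRB = 4 × 1.38×10⁻²³ × 280 × 5.00×10¹ × 7.12×10⁶ = 5.50×10⁻¹² V²
V_n = √(5.50×10⁻¹²) = 2.35×10⁻⁶ V = 2.35 µV

2.35 µV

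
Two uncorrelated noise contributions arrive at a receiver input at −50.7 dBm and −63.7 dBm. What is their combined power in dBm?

−50.5 dBm

Convert to linear, add, convert back:
P₁ = 8.51×10⁻⁹ W, P₂ = 4.27×10⁻¹⁰ W
P_tot = 8.94×10⁻⁹ W → 10 log₁₀(P_tot / 10⁻³) = −50.5 dBm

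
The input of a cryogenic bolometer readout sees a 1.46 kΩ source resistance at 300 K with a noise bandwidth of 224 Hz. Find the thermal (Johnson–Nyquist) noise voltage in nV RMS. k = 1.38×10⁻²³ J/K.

73.6 nV

V_n = √(4kTRB)
4kTRB = 4 × 1.38×10⁻²³ × 300 × 1.46×10³ × 2.24×10² = 5.42×10⁻¹⁵ V²
V_n = √(5.42×10⁻¹⁵) = 7.36×10⁻⁸ V = 73.6 nV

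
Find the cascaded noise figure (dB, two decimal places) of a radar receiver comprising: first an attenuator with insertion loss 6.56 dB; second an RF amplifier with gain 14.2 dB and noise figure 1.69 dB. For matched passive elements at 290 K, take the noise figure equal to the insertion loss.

8.25 dB

Convert to linear (a loss of L dB is a gain of −L dB): F_i = 10^(NF_i/10), G_i = 10^(G_i,dB/10)
  Stage 1: F_1 = 10^(6.56/10) = 4.529, G_1 = 10^(−6.56/10) = 0.2208
  Stage 2: F_2 = 10^(1.69/10) = 1.476, G_2 = 10^(14.2/10) = 26.30
Friis cascade:
  F = 4.529 + (1.476 − 1)/0.2208 = 6.683
NF = 10 log₁₀(6.683) = 8.25 dB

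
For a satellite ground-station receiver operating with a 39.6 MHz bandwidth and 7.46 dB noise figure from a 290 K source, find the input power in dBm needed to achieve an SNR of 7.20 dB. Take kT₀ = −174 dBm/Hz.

Sensitivity = −174 + 10 log₁₀(B) + NF + SNR_min
= −174 + 75.98 + 7.46 + 7.20
= −83.36 dBm → −83.4 dBm

−83.4 dBm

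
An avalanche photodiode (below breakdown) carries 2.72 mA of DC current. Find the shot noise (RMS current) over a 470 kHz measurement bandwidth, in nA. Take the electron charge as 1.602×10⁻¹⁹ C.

I_n = √(2qI·B)
2qI·B = 2 × 1.602×10⁻¹⁹ × 2.72×10⁻³ × 4.70×10⁵ = 4.10×10⁻¹⁶ A²
I_n = √(4.10×10⁻¹⁶) = 2.02×10⁻⁸ A = 20.2 nA

20.2 nA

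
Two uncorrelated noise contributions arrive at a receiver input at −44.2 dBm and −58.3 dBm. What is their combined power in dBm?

Convert to linear, add, convert back:
P₁ = 3.80×10⁻⁸ W, P₂ = 1.48×10⁻⁹ W
P_tot = 3.95×10⁻⁸ W → 10 log₁₀(P_tot / 10⁻³) = −44.0 dBm

−44.0 dBm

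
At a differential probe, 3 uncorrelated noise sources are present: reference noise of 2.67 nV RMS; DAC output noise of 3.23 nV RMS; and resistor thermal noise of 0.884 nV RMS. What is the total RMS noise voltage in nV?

Uncorrelated sources add in power (mean-square): V_tot = √(ΣV_i²)
V_tot = √[(2.67×10⁻⁹)² + (3.23×10⁻⁹)² + (8.84×10⁻¹⁰)²] = 4.28×10⁻⁹ V = 4.28 nV

4.28 nV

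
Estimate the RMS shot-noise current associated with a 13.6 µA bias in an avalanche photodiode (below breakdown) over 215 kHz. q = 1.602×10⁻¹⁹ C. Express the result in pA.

I_n = √(2qI·B)
2qI·B = 2 × 1.602×10⁻¹⁹ × 1.36×10⁻⁵ × 2.15×10⁵ = 9.37×10⁻¹⁹ A²
I_n = √(9.37×10⁻¹⁹) = 9.68×10⁻¹⁰ A = 968 pA

968 pA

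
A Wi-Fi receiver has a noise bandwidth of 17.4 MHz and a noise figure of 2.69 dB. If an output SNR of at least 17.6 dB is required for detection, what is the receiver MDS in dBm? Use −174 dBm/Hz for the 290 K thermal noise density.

−81.3 dBm

Sensitivity = −174 + 10 log₁₀(B) + NF + SNR_min
= −174 + 72.41 + 2.69 + 17.6
= −81.30 dBm → −81.3 dBm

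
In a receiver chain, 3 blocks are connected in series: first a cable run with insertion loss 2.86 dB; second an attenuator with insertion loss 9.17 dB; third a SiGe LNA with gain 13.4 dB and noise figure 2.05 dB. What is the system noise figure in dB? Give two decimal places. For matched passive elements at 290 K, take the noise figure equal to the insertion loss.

14.08 dB

Convert to linear (a loss of L dB is a gain of −L dB): F_i = 10^(NF_i/10), G_i = 10^(G_i,dB/10)
  Stage 1: F_1 = 10^(2.86/10) = 1.932, G_1 = 10^(−2.86/10) = 0.5176
  Stage 2: F_2 = 10^(9.17/10) = 8.260, G_2 = 10^(−9.17/10) = 0.1211
  Stage 3: F_3 = 10^(2.05/10) = 1.603, G_3 = 10^(13.4/10) = 21.88
Friis cascade:
  F = 1.932 + (8.260 − 1)/0.5176 + (1.603 − 1)/0.06266 = 25.59
NF = 10 log₁₀(25.59) = 14.08 dB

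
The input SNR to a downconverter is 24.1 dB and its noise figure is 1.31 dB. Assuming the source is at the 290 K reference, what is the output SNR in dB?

By definition F = SNR_in/SNR_out, so in dB: SNR_out = SNR_in − NF
SNR_out = 24.1 − 1.31 = 22.79 dB

22.79 dB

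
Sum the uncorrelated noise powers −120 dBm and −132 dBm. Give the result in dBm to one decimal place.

Convert to linear, add, convert back:
P₁ = 1.00×10⁻¹⁵ W, P₂ = 6.31×10⁻¹⁷ W
P_tot = 1.06×10⁻¹⁵ W → 10 log₁₀(P_tot / 10⁻³) = −119.7 dBm

−119.7 dBm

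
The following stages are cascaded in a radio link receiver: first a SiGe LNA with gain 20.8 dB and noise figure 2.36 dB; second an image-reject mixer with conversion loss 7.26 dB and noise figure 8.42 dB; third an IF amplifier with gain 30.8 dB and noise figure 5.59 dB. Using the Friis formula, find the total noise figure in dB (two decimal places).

Convert to linear (a loss of L dB is a gain of −L dB): F_i = 10^(NF_i/10), G_i = 10^(G_i,dB/10)
  Stage 1: F_1 = 10^(2.36/10) = 1.722, G_1 = 10^(20.8/10) = 120.2
  Stage 2: F_2 = 10^(8.42/10) = 6.950, G_2 = 10^(−7.26/10) = 0.1879
  Stage 3: F_3 = 10^(5.59/10) = 3.622, G_3 = 10^(30.8/10) = 1202
Friis cascade:
  F = 1.722 + (6.950 − 1)/120.2 + (3.622 − 1)/22.59 = 1.887
NF = 10 log₁₀(1.887) = 2.76 dB

2.76 dB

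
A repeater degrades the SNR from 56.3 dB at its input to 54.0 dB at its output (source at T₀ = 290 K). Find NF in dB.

2.3 dB

NF (dB) = SNR_in(dB) − SNR_out(dB) when the source is at T₀
NF = 56.3 − 54.0 = 2.3 dB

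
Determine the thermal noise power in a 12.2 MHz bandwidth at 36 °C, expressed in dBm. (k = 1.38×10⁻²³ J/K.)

−102.8 dBm

T = 36 °C + 273.15 = 309.15 K
P_n = kTB = 1.38×10⁻²³ × 309.15 × 1.22×10⁷ = 5.20×10⁻¹⁴ W
In dBm: 10 log₁₀(5.20×10⁻¹⁴ / 10⁻³) = −102.8 dBm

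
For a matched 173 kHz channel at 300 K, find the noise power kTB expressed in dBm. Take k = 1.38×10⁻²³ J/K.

P_n = kTB = 1.38×10⁻²³ × 300 × 1.73×10⁵ = 7.16×10⁻¹⁶ W
In dBm: 10 log₁₀(7.16×10⁻¹⁶ / 10⁻³) = −121.4 dBm

−121.4 dBm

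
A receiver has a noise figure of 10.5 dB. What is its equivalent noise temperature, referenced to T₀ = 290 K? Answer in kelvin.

F = 10^(10.5/10) = 11.2202
T_e = (F − 1)·T₀ = (11.2202 − 1) × 290 = 2964 K

2964 K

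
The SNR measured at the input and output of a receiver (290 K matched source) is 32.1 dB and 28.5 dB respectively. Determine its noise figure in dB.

3.6 dB

NF (dB) = SNR_in(dB) − SNR_out(dB) when the source is at T₀
NF = 32.1 − 28.5 = 3.6 dB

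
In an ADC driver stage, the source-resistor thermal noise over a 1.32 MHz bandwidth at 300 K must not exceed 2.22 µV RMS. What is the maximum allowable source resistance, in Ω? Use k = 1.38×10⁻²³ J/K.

225 Ω

Johnson–Nyquist: V_n = √(4kTRB) ⇒ R = V_n² / (4kTB)
4kTB = 4 × 1.38×10⁻²³ × 300 × 1.32×10⁶ = 2.19×10⁻¹⁴
R = (2.22×10⁻⁶)² / 2.19×10⁻¹⁴ = 2.25×10² Ω = 225 Ω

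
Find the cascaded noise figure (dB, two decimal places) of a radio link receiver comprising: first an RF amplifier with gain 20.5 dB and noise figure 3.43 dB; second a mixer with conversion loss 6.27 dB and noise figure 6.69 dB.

Convert to linear (a loss of L dB is a gain of −L dB): F_i = 10^(NF_i/10), G_i = 10^(G_i,dB/10)
  Stage 1: F_1 = 10^(3.43/10) = 2.203, G_1 = 10^(20.5/10) = 112.2
  Stage 2: F_2 = 10^(6.69/10) = 4.667, G_2 = 10^(−6.27/10) = 0.2360
Friis cascade:
  F = 2.203 + (4.667 − 1)/112.2 = 2.236
NF = 10 log₁₀(2.236) = 3.49 dB

3.49 dB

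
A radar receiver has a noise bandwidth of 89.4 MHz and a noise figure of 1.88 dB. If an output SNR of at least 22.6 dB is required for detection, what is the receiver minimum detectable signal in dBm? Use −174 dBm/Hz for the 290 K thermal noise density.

−70.0 dBm

Sensitivity = −174 + 10 log₁₀(B) + NF + SNR_min
= −174 + 79.51 + 1.88 + 22.6
= −70.01 dBm → −70.0 dBm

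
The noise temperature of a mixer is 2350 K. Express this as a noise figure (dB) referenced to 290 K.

F = 1 + T_e/T₀ = 1 + 2350/290 = 9.10345
NF = 10 log₁₀(9.10345) = 9.59 dB

9.59 dB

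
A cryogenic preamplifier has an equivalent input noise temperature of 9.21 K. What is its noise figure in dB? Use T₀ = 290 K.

0.136 dB

F = 1 + T_e/T₀ = 1 + 9.21/290 = 1.03176
NF = 10 log₁₀(1.03176) = 0.136 dB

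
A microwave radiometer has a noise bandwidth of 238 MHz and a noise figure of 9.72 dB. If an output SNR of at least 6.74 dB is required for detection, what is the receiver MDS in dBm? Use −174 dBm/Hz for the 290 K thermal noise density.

Sensitivity = −174 + 10 log₁₀(B) + NF + SNR_min
= −174 + 83.77 + 9.72 + 6.74
= −73.77 dBm → −73.8 dBm

−73.8 dBm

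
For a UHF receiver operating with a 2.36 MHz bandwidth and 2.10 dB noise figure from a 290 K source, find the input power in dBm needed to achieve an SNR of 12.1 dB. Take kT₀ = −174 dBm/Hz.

−96.1 dBm

Sensitivity = −174 + 10 log₁₀(B) + NF + SNR_min
= −174 + 63.73 + 2.10 + 12.1
= −96.07 dBm → −96.1 dBm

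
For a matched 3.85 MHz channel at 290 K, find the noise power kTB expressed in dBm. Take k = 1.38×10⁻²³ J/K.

−108.1 dBm

P_n = kTB = 1.38×10⁻²³ × 290 × 3.85×10⁶ = 1.54×10⁻¹⁴ W
In dBm: 10 log₁₀(1.54×10⁻¹⁴ / 10⁻³) = −108.1 dBm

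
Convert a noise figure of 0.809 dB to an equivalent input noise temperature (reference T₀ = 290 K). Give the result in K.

59.4 K

F = 10^(0.809/10) = 1.20476
T_e = (F − 1)·T₀ = (1.20476 − 1) × 290 = 59.4 K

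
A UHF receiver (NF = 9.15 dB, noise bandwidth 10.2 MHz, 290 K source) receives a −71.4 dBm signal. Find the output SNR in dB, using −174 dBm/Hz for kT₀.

Noise floor: N = −174 + 10 log₁₀(B) + NF
10 log₁₀(1.02×10⁷) = 70.09 dB
N = −174 + 70.09 + 9.15 = −94.76 dBm
SNR = P_sig − N = −71.4 − (−94.76) = 23.36 dB → 23.4 dB

23.4 dB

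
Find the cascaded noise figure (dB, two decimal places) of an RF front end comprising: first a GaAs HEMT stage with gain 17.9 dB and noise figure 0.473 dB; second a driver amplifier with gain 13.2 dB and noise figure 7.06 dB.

Convert to linear (a loss of L dB is a gain of −L dB): F_i = 10^(NF_i/10), G_i = 10^(G_i,dB/10)
  Stage 1: F_1 = 10^(0.473/10) = 1.115, G_1 = 10^(17.9/10) = 61.66
  Stage 2: F_2 = 10^(7.06/10) = 5.082, G_2 = 10^(13.2/10) = 20.89
Friis cascade:
  F = 1.115 + (5.082 − 1)/61.66 = 1.181
NF = 10 log₁₀(1.181) = 0.72 dB

0.72 dB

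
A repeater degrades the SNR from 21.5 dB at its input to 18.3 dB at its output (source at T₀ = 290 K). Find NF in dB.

NF (dB) = SNR_in(dB) − SNR_out(dB) when the source is at T₀
NF = 21.5 − 18.3 = 3.2 dB

3.2 dB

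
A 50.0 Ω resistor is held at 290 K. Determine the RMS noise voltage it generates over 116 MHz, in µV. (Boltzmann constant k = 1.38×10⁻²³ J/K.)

9.64 µV

V_n = √(4kTRB)
4kTRB = 4 × 1.38×10⁻²³ × 290 × 5.00×10¹ × 1.16×10⁸ = 9.28×10⁻¹¹ V²
V_n = √(9.28×10⁻¹¹) = 9.64×10⁻⁶ V = 9.64 µV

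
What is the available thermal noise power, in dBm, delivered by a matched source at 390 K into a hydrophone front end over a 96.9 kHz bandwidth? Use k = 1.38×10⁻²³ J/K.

P_n = kTB = 1.38×10⁻²³ × 390 × 9.69×10⁴ = 5.22×10⁻¹⁶ W
In dBm: 10 log₁₀(5.22×10⁻¹⁶ / 10⁻³) = −122.8 dBm

−122.8 dBm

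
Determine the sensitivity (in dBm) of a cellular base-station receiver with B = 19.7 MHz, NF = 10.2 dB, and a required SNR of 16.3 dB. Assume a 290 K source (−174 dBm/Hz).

−74.6 dBm

Sensitivity = −174 + 10 log₁₀(B) + NF + SNR_min
= −174 + 72.94 + 10.2 + 16.3
= −74.56 dBm → −74.6 dBm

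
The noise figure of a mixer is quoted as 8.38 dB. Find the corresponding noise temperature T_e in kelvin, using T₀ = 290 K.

1707 K

F = 10^(8.38/10) = 6.88652
T_e = (F − 1)·T₀ = (6.88652 − 1) × 290 = 1707 K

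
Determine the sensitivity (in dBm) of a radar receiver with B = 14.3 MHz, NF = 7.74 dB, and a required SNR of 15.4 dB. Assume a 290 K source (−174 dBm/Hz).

−79.3 dBm

Sensitivity = −174 + 10 log₁₀(B) + NF + SNR_min
= −174 + 71.55 + 7.74 + 15.4
= −79.31 dBm → −79.3 dBm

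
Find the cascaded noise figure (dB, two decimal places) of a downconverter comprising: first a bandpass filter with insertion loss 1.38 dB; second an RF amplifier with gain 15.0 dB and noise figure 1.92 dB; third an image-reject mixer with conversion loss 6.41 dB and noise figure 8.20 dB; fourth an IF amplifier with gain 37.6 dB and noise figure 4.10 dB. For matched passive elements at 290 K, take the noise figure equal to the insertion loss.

Convert to linear (a loss of L dB is a gain of −L dB): F_i = 10^(NF_i/10), G_i = 10^(G_i,dB/10)
  Stage 1: F_1 = 10^(1.38/10) = 1.374, G_1 = 10^(−1.38/10) = 0.7278
  Stage 2: F_2 = 10^(1.92/10) = 1.556, G_2 = 10^(15.0/10) = 31.62
  Stage 3: F_3 = 10^(8.20/10) = 6.607, G_3 = 10^(−6.41/10) = 0.2286
  Stage 4: F_4 = 10^(4.10/10) = 2.570, G_4 = 10^(37.6/10) = 5754
Friis cascade:
  F = 1.374 + (1.556 − 1)/0.7278 + (6.607 − 1)/23.01 + (2.570 − 1)/5.260 = 2.680
NF = 10 log₁₀(2.680) = 4.28 dB

4.28 dB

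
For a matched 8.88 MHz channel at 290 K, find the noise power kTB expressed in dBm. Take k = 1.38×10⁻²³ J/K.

P_n = kTB = 1.38×10⁻²³ × 290 × 8.88×10⁶ = 3.55×10⁻¹⁴ W
In dBm: 10 log₁₀(3.55×10⁻¹⁴ / 10⁻³) = −104.5 dBm

−104.5 dBm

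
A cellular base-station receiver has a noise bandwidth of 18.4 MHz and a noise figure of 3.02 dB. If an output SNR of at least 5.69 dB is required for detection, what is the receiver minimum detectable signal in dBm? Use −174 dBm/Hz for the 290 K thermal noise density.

Sensitivity = −174 + 10 log₁₀(B) + NF + SNR_min
= −174 + 72.65 + 3.02 + 5.69
= −92.64 dBm → −92.6 dBm

−92.6 dBm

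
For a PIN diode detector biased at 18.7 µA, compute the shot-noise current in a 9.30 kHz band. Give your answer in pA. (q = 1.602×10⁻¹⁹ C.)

236 pA

I_n = √(2qI·B)
2qI·B = 2 × 1.602×10⁻¹⁹ × 1.87×10⁻⁵ × 9.30×10³ = 5.57×10⁻²⁰ A²
I_n = √(5.57×10⁻²⁰) = 2.36×10⁻¹⁰ A = 236 pA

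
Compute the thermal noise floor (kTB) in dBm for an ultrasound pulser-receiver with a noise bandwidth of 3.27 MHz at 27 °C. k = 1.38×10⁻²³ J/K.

−108.7 dBm

T = 27 °C + 273.15 = 300.15 K
P_n = kTB = 1.38×10⁻²³ × 300.15 × 3.27×10⁶ = 1.35×10⁻¹⁴ W
In dBm: 10 log₁₀(1.35×10⁻¹⁴ / 10⁻³) = −108.7 dBm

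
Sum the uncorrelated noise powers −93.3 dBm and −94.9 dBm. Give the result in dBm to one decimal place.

Convert to linear, add, convert back:
P₁ = 4.68×10⁻¹³ W, P₂ = 3.24×10⁻¹³ W
P_tot = 7.91×10⁻¹³ W → 10 log₁₀(P_tot / 10⁻³) = −91.0 dBm

−91.0 dBm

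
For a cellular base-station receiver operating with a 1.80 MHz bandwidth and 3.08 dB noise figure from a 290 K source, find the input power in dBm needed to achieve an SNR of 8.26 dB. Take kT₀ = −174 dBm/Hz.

−100.1 dBm

Sensitivity = −174 + 10 log₁₀(B) + NF + SNR_min
= −174 + 62.55 + 3.08 + 8.26
= −100.11 dBm → −100.1 dBm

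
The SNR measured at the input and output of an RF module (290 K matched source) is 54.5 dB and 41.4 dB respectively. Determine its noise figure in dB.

NF (dB) = SNR_in(dB) − SNR_out(dB) when the source is at T₀
NF = 54.5 − 41.4 = 13.1 dB

13.1 dB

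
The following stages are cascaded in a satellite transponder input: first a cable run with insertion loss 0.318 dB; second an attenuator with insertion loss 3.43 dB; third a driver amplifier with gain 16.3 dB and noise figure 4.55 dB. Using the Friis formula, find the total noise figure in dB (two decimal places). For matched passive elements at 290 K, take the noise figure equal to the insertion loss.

Convert to linear (a loss of L dB is a gain of −L dB): F_i = 10^(NF_i/10), G_i = 10^(G_i,dB/10)
  Stage 1: F_1 = 10^(0.318/10) = 1.076, G_1 = 10^(−0.318/10) = 0.9294
  Stage 2: F_2 = 10^(3.43/10) = 2.203, G_2 = 10^(−3.43/10) = 0.4539
  Stage 3: F_3 = 10^(4.55/10) = 2.851, G_3 = 10^(16.3/10) = 42.66
Friis cascade:
  F = 1.076 + (2.203 − 1)/0.9294 + (2.851 − 1)/0.4219 = 6.758
NF = 10 log₁₀(6.758) = 8.30 dB

8.30 dB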